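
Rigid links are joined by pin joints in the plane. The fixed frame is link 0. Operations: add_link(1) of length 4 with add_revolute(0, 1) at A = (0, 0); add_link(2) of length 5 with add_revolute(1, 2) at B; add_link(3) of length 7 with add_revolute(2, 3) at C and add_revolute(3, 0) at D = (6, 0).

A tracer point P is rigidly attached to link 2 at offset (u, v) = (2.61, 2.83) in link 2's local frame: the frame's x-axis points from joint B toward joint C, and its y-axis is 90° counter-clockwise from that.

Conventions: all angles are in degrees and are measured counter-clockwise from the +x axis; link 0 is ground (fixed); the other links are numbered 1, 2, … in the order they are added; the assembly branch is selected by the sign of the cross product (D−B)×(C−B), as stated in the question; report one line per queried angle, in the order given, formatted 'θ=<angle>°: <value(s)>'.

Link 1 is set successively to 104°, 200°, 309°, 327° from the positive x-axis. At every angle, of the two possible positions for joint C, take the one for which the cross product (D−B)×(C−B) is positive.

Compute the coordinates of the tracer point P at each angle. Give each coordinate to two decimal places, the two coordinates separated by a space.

A=(0,0), D=(6.00,0)
θ=104°: B = A + 4.00·(cos104°, sin104°) = (-0.9677, 3.8812)
θ=104°: |BD| = 7.9757
θ=104°: circle(B,5.00) ∩ circle(D,7.00): a=2.4833, h=4.3397
θ=104°:   candidates: C₊=(3.3136,6.4640) cross=34.612; C₋=(-0.9101,-1.1185) cross=-34.612
θ=104°:   branch + wants cross > 0 → take C=(3.3136,6.4640) (cross=34.612)
θ=104°: ex = (C−B)/|BC| = (0.8563,0.5166); ey = (-0.5166,0.8563)
θ=104°: P = B + 2.61·ex + 2.83·ey = (-0.1947,7.6526)
θ=200°: B = A + 4.00·(cos200°, sin200°) = (-3.7588, -1.3681)
θ=200°: |BD| = 9.8542
θ=200°: circle(B,5.00) ∩ circle(D,7.00): a=3.7093, h=3.3527
θ=200°:   candidates: C₊=(-0.5508,2.4672) cross=33.038; C₋=(0.3801,-4.1734) cross=-33.038
θ=200°:   branch + wants cross > 0 → take C=(-0.5508,2.4672) (cross=33.038)
θ=200°: ex = (C−B)/|BC| = (0.6416,0.7670); ey = (-0.7670,0.6416)
θ=200°: P = B + 2.61·ex + 2.83·ey = (-4.2550,2.4496)
θ=309°: B = A + 4.00·(cos309°, sin309°) = (2.5173, -3.1086)
θ=309°: |BD| = 4.6683
θ=309°: circle(B,5.00) ∩ circle(D,7.00): a=-0.2364, h=4.9944
θ=309°:   candidates: C₊=(-0.9849,0.4600) cross=23.315; C₋=(5.6667,-6.9921) cross=-23.315
θ=309°:   branch + wants cross > 0 → take C=(-0.9849,0.4600) (cross=23.315)
θ=309°: ex = (C−B)/|BC| = (-0.7004,0.7137); ey = (-0.7137,-0.7004)
θ=309°: P = B + 2.61·ex + 2.83·ey = (-1.3307,-3.2280)
θ=327°: B = A + 4.00·(cos327°, sin327°) = (3.3547, -2.1786)
θ=327°: |BD| = 3.4269
θ=327°: circle(B,5.00) ∩ circle(D,7.00): a=-1.7882, h=4.6693
θ=327°:   candidates: C₊=(-0.9940,0.2890) cross=16.001; C₋=(4.9427,-6.9197) cross=-16.001
θ=327°:   branch + wants cross > 0 → take C=(-0.9940,0.2890) (cross=16.001)
θ=327°: ex = (C−B)/|BC| = (-0.8697,0.4935); ey = (-0.4935,-0.8697)
θ=327°: P = B + 2.61·ex + 2.83·ey = (-0.3120,-3.3519)

θ=104°: -0.19 7.65
θ=200°: -4.25 2.45
θ=309°: -1.33 -3.23
θ=327°: -0.31 -3.35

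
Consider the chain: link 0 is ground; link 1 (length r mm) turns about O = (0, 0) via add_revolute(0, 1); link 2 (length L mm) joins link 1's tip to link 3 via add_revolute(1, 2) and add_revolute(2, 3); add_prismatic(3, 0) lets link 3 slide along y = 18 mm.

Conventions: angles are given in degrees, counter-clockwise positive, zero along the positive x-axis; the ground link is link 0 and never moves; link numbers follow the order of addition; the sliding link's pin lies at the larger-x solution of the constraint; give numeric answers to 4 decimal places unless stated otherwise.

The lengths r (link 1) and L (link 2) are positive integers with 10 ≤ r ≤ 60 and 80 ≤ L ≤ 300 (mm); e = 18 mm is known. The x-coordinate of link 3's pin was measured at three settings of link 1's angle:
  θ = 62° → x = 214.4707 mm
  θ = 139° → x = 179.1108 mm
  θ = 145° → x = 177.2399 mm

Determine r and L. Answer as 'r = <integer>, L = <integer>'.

constraint per measurement: (x − r cos θ)² + (r sin θ − e)² = L²
subtracting the θ₁ and θ₂ equations cancels the r² and L² terms:
r = (x₁² − x₂²) / (2[(x₁cos θ₁ + e sin θ₁) − (x₂cos θ₂ + e sin θ₂)]) = 29.0000 → r = 29
L² = (x₁ − r cos θ₁)² + (r sin θ₁ − e)² = 40400.9860 → L = 201.0000 → L = 201
check at θ₃=145°: x = 177.2399 (printed 177.2399) ✓

r = 29, L = 201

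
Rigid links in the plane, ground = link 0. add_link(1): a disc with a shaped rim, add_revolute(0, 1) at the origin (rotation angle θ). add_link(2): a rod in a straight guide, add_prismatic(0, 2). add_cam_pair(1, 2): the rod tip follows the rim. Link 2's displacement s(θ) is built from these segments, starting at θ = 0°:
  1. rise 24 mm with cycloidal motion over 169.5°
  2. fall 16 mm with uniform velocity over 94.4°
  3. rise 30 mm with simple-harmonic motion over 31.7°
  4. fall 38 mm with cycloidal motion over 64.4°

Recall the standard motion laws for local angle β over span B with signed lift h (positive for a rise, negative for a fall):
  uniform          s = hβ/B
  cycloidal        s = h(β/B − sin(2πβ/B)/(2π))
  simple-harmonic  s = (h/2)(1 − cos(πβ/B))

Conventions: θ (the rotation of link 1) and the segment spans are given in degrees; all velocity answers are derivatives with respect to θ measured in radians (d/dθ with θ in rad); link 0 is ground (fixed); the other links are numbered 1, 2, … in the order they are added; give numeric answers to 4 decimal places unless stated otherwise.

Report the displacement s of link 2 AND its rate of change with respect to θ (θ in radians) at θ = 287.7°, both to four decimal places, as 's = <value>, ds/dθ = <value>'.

segment 1 (0° to 169.5°, cycloidal, h = 24) is passed completely: s = 0.0000 + (24) = 24.0000
segment 2 (169.5° to 263.9°, uniform, h = -16) is passed completely: s = 24.0000 + (-16) = 8.0000
θ = 287.7° falls in segment 3 (263.9° to 295.6°, simple-harmonic, h = 30): β = 287.7 − 263.9 = 23.8°, B = 31.7°; Δs = 30/2·(1 − cos(π·0.7508)) = 25.6328; s = 8.0000 + 25.6328 = 33.6328
velocity in seg [263.9°–295.6°] (simple-harmonic), θ in radians: β = 23.8° = 0.4154 rad, B = 31.7° = 0.5533 rad; ds/dθ = (πh/(2B)) sin(πβ/B) = (π·30/(2·0.5533)) sin(π·0.7508) = 60.077358 mm/rad

s = 33.6328, ds/dθ = 60.0774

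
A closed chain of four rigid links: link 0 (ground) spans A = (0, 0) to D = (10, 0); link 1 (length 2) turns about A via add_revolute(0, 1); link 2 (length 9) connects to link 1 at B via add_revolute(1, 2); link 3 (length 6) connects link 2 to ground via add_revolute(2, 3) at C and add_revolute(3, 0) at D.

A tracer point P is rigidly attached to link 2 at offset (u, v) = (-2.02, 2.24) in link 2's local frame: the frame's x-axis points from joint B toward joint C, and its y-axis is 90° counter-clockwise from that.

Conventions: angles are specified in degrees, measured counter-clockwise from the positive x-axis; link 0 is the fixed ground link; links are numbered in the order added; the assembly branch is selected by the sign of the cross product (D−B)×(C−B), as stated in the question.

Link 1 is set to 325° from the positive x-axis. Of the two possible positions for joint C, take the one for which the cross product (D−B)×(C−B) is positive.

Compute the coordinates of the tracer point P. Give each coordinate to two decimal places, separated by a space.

A=(0,0), D=(10.00,0)
B = A + 2.00·(cos325°, sin325°) = (1.6383, -1.1472)
|BD| = 8.4400
circle(B,9.00) ∩ circle(D,6.00): a=6.8859, h=5.7952
  candidates: C₊=(7.6726,5.5302) cross=48.912; C₋=(9.2480,-5.9527) cross=-48.912
  branch + wants cross > 0 → take C=(7.6726,5.5302) (cross=48.912)
ex = (C−B)/|BC| = (0.6705,0.7419); ey = (-0.7419,0.6705)
P = B + -2.02·ex + 2.24·ey = (-1.3780,-1.1440)

-1.38 -1.14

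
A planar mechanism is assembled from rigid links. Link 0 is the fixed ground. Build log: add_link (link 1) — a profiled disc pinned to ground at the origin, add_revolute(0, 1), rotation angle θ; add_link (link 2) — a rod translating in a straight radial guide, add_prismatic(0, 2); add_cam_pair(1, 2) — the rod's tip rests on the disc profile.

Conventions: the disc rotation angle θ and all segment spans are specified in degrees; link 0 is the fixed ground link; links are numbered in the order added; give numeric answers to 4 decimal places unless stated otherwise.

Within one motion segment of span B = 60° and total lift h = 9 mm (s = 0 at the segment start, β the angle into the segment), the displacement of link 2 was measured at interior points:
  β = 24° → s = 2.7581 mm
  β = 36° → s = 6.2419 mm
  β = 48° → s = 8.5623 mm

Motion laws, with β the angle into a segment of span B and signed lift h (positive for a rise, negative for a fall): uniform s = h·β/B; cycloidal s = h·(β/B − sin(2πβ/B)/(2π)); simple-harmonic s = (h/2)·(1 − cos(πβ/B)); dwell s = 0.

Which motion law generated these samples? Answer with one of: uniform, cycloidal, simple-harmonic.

candidates at β/B = r: uniform s = h·r (linear in β); cycloidal s = h·(r − sin(2πr)/(2π)); simple-harmonic s = (h/2)(1 − cos(πr))
β=24°: printed 2.7581 | uniform 3.6000, cycloidal 2.7581, simple-harmonic 3.1094
β=36°: printed 6.2419 | uniform 5.4000, cycloidal 6.2419, simple-harmonic 5.8906
β=48°: printed 8.5623 | uniform 7.2000, cycloidal 8.5623, simple-harmonic 8.1406
only one law matches every sample → cycloidal

cycloidal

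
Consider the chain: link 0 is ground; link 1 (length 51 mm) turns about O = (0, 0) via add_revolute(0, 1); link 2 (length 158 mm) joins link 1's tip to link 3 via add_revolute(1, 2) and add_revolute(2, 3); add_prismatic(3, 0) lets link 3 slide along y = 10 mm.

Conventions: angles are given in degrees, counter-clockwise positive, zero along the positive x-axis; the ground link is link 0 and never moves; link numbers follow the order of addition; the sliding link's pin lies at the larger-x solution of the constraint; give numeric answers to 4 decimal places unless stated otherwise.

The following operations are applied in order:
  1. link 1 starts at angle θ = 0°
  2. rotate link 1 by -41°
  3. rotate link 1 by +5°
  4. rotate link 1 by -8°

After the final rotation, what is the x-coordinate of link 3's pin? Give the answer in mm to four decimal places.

geometry: r = 51 mm, L = 158 mm, e = 10 mm; θ starts at 0°
rotate link 1 by -41°: θ ← 0° -41° = -41°
rotate link 1 by +5°: θ ← -41° +5° = -36°
rotate link 1 by -8°: θ ← -36° -8° = -44°
crank pin P = (r cos θ, r sin θ) = (36.686330, -35.427577)
h = r sin θ − e = -35.427577 − 10 = -45.427577
x = r cos θ + √(L² − h²) = 36.686330 + 151.328567 = 188.014897

188.0149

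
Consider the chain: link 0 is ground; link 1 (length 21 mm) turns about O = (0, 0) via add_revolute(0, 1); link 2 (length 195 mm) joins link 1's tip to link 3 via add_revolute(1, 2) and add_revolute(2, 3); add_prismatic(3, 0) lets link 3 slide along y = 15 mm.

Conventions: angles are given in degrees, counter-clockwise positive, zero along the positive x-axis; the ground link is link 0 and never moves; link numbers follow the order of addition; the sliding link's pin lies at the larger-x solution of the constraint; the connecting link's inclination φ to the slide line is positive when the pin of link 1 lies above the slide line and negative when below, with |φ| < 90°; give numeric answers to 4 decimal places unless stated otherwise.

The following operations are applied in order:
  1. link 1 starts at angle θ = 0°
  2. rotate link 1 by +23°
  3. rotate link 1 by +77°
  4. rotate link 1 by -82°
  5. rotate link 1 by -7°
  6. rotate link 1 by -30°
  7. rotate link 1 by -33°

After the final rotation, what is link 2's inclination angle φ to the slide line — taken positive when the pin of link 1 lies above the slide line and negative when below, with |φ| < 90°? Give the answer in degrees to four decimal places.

geometry: r = 21 mm, L = 195 mm, e = 15 mm; θ starts at 0°
rotate link 1 by +23°: θ ← 0° +23° = 23°
rotate link 1 by +77°: θ ← 23° +77° = 100°
rotate link 1 by -82°: θ ← 100° -82° = 18°
rotate link 1 by -7°: θ ← 18° -7° = 11°
rotate link 1 by -30°: θ ← 11° -30° = -19°
rotate link 1 by -33°: θ ← -19° -33° = -52°
h = r sin θ − e = -16.548226 − 15 = -31.548226
sin φ = h / L = -31.548226 / 195 = -0.16178577
φ = arcsin(-0.16178577) = -9.310564°

-9.3106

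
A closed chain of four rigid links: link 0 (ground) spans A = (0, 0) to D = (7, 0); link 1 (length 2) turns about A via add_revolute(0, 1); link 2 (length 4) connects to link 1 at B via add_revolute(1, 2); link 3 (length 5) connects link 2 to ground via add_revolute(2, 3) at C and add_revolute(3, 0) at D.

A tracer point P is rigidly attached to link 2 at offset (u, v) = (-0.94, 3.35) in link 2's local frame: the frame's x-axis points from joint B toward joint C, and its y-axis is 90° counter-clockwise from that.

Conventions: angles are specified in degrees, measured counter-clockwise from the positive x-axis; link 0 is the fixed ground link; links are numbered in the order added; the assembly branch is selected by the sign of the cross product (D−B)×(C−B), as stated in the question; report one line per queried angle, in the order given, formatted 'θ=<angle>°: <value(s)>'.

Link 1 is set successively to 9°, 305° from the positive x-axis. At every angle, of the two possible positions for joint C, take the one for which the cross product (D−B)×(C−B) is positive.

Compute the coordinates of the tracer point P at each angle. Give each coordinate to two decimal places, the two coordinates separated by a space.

A=(0,0), D=(7.00,0)
θ=9°: B = A + 2.00·(cos9°, sin9°) = (1.9754, 0.3129)
θ=9°: |BD| = 5.0344
θ=9°: circle(B,4.00) ∩ circle(D,5.00): a=1.6233, h=3.6558
θ=9°:   candidates: C₊=(3.8228,3.8607) cross=18.405; C₋=(3.3684,-3.4367) cross=-18.405
θ=9°:   branch + wants cross > 0 → take C=(3.8228,3.8607) (cross=18.405)
θ=9°: ex = (C−B)/|BC| = (0.4618,0.8870); ey = (-0.8870,0.4618)
θ=9°: P = B + -0.94·ex + 3.35·ey = (-1.4301,1.0263)
θ=305°: B = A + 2.00·(cos305°, sin305°) = (1.1472, -1.6383)
θ=305°: |BD| = 6.0778
θ=305°: circle(B,4.00) ∩ circle(D,5.00): a=2.2985, h=3.2737
θ=305°:   candidates: C₊=(2.4782,2.1338) cross=19.897; C₋=(4.2430,-4.1712) cross=-19.897
θ=305°:   branch + wants cross > 0 → take C=(2.4782,2.1338) (cross=19.897)
θ=305°: ex = (C−B)/|BC| = (0.3328,0.9430); ey = (-0.9430,0.3328)
θ=305°: P = B + -0.94·ex + 3.35·ey = (-2.3247,-1.4100)

θ=9°: -1.43 1.03
θ=305°: -2.32 -1.41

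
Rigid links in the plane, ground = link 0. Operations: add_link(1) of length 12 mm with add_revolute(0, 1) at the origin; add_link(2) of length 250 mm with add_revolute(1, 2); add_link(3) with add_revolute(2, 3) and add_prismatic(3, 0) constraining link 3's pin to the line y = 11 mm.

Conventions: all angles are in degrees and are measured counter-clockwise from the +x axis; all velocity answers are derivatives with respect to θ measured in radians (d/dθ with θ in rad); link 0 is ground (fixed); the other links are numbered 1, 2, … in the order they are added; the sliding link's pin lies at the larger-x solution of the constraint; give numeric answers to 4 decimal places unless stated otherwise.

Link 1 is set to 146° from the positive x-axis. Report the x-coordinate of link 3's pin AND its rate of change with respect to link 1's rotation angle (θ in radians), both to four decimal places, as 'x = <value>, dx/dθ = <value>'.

geometry: r = 12 mm, L = 250 mm, e = 11 mm
crank pin P = (r cos θ, r sin θ) = (-9.948451, 6.710315)
h = r sin θ − e = 6.710315 − 11 = -4.289685
x = r cos θ + √(L² − h²) = -9.948451 + 249.963194 = 240.014744
dx/dθ = −r sin θ − h·r cos θ/√(L² − h²) (θ in radians; h = -4.289685) = -6.881043

x = 240.0147, dx/dθ = -6.8810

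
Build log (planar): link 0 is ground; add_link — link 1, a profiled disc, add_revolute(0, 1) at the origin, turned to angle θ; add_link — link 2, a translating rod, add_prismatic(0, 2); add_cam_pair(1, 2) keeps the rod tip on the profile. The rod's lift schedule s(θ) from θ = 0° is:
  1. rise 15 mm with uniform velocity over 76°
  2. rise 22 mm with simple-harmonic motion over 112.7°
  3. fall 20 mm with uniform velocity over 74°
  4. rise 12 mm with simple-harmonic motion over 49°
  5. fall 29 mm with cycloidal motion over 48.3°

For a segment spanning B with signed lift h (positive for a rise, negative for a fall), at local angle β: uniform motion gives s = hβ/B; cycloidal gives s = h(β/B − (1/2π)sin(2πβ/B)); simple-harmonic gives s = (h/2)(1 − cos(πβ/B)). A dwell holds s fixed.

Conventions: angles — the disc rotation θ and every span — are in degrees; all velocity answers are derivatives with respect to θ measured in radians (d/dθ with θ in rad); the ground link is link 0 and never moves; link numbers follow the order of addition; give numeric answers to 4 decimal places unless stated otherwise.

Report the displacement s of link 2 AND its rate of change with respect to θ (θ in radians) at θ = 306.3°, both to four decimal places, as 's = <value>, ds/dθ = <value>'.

seg 1 [0°–76°] uniform, h=15: full span → s += 15 → s = 15.0000
seg 2 [76°–188.7°] simple-harmonic, h=22: full span → s += 22 → s = 37.0000
seg 3 [188.7°–262.7°] uniform, h=-20: full span → s += -20 → s = 17.0000
seg 4 [262.7°–311.7°] simple-harmonic, h=12: θ=306.3° here. β=43.6, B=49. 12/2·(1 − cos(π·0.8898)) = 11.6440 → s = 28.6440
velocity in seg [262.7°–311.7°] (simple-harmonic), θ in radians: β = 43.6° = 0.7610 rad, B = 49° = 0.8552 rad; ds/dθ = (πh/(2B)) sin(πβ/B) = (π·12/(2·0.8552)) sin(π·0.8898) = 7.479355 mm/rad

s = 28.6440, ds/dθ = 7.4794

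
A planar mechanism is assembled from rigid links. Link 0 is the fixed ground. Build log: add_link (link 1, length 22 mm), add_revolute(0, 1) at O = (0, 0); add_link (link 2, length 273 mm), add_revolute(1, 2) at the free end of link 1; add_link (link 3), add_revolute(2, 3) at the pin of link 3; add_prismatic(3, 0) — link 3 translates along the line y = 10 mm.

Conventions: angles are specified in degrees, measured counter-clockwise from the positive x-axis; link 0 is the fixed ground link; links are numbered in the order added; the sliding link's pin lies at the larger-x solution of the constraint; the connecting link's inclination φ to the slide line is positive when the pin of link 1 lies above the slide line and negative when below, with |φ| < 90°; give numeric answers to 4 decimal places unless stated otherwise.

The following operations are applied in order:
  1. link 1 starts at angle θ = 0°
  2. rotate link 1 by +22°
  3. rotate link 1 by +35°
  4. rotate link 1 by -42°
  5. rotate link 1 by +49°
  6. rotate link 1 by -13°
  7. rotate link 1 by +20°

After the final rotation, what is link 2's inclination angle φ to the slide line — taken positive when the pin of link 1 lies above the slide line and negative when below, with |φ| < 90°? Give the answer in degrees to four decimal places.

geometry: r = 22 mm, L = 273 mm, e = 10 mm; θ starts at 0°
rotate link 1 by +22°: θ ← 0° +22° = 22°
rotate link 1 by +35°: θ ← 22° +35° = 57°
rotate link 1 by -42°: θ ← 57° -42° = 15°
rotate link 1 by +49°: θ ← 15° +49° = 64°
rotate link 1 by -13°: θ ← 64° -13° = 51°
rotate link 1 by +20°: θ ← 51° +20° = 71°
h = r sin θ − e = 20.801409 − 10 = 10.801409
sin φ = h / L = 10.801409 / 273 = 0.03956560
φ = arcsin(0.03956560) = 2.267534°

2.2675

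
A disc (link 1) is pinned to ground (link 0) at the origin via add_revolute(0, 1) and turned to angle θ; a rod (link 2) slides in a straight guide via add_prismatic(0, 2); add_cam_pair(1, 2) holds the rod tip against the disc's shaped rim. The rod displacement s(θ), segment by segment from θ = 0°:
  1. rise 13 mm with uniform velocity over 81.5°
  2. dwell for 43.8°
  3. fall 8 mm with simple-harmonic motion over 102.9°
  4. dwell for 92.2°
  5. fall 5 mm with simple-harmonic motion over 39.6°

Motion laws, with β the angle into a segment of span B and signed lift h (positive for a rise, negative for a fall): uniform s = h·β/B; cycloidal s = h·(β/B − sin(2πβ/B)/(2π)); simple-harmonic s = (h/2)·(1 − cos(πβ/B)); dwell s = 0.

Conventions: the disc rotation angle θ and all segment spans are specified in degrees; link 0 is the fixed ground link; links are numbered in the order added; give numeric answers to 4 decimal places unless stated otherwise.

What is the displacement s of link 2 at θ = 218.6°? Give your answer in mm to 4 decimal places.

segment 1 (0° to 81.5°, uniform, h = 13) is passed completely: s = 0.0000 + (13) = 13.0000
segment 2 (81.5° to 125.3°, dwell): s unchanged at 13.0000
θ = 218.6° falls in segment 3 (125.3° to 228.2°, simple-harmonic, h = -8): β = 218.6 − 125.3 = 93.3°, B = 102.9°; Δs = -8/2·(1 − cos(π·0.9067)) = -7.8294; s = 13.0000 − 7.8294 = 5.1706

5.1706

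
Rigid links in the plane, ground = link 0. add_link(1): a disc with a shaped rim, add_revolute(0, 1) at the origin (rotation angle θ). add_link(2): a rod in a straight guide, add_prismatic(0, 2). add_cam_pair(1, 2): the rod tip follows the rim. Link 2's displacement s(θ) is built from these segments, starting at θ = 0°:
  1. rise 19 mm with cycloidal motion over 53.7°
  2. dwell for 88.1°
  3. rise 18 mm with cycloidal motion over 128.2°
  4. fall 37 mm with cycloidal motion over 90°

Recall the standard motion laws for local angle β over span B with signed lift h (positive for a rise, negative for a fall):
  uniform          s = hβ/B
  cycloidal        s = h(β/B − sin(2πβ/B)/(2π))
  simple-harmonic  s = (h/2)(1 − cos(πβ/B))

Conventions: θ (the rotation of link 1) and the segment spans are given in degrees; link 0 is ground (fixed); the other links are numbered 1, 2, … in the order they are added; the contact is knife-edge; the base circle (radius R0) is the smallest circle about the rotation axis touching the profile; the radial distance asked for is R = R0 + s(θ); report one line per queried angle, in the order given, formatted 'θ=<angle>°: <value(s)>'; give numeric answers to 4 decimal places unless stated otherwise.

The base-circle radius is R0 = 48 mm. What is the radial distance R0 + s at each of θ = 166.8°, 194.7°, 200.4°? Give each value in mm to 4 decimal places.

segment 1 (0° to 53.7°, cycloidal, h = 19) is passed completely: s = 0.0000 + (19) = 19.0000
segment 2 (53.7° to 141.8°, dwell): s unchanged at 19.0000
θ = 166.8° falls in segment 3 (141.8° to 270°, cycloidal, h = 18): β = 166.8 − 141.8 = 25°, B = 128.2°; Δs = 18·(0.1950 − sin(2π·0.1950)/(2π)) = 0.8147; s = 19.0000 + 0.8147 = 19.8147
θ = 194.7° falls in segment 3 (141.8° to 270°, cycloidal, h = 18): β = 194.7 − 141.8 = 52.9°, B = 128.2°; Δs = 18·(0.4126 − sin(2π·0.4126)/(2π)) = 5.9327; s = 19.0000 + 5.9327 = 24.9327
θ = 200.4° falls in segment 3 (141.8° to 270°, cycloidal, h = 18): β = 200.4 − 141.8 = 58.6°, B = 128.2°; Δs = 18·(0.4571 − sin(2π·0.4571)/(2π)) = 7.4649; s = 19.0000 + 7.4649 = 26.4649
θ=166.8°: R = R0 + s = 48 + 19.8147 = 67.8147
θ=194.7°: R = R0 + s = 48 + 24.9327 = 72.9327
θ=200.4°: R = R0 + s = 48 + 26.4649 = 74.4649

θ=166.8°: 67.8147
θ=194.7°: 72.9327
θ=200.4°: 74.4649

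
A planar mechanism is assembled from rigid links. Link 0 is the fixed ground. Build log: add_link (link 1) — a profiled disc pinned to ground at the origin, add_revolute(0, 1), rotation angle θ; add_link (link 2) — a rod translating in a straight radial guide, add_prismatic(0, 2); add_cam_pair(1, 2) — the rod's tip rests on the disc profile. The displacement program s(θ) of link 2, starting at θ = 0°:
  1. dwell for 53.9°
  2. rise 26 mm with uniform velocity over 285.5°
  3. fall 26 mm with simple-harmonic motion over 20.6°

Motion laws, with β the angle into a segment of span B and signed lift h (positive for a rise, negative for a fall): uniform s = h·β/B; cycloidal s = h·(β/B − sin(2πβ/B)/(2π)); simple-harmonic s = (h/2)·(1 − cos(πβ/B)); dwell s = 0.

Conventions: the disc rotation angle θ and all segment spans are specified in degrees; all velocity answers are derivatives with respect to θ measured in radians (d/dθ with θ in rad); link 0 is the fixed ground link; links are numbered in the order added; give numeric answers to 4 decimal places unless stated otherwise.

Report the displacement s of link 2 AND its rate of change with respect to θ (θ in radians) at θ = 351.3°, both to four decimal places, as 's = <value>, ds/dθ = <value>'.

seg 1 [0°–53.9°] dwell: s stays 0.0000
seg 2 [53.9°–339.4°] uniform, h=26: full span → s += 26 → s = 26.0000
seg 3 [339.4°–360°] simple-harmonic, h=-26: θ=351.3° here. β=11.9, B=20.6. -26/2·(1 − cos(π·0.5777)) = -16.1407 → s = 9.8593
velocity in seg [339.4°–360°] (simple-harmonic), θ in radians: β = 11.9° = 0.2077 rad, B = 20.6° = 0.3595 rad; ds/dθ = (πh/(2B)) sin(πβ/B) = (π·(-26)/(2·0.3595)) sin(π·0.5777) = -110.227365 mm/rad

s = 9.8593, ds/dθ = -110.2274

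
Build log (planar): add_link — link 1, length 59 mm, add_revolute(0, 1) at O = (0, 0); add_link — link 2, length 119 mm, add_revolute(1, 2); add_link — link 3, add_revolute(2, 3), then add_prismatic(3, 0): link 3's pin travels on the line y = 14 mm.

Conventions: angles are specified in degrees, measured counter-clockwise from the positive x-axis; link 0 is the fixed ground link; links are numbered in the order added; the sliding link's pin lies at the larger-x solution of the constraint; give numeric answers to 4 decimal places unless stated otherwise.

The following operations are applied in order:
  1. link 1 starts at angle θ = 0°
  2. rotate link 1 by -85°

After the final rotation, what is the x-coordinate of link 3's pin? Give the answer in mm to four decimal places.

geometry: r = 59 mm, L = 119 mm, e = 14 mm; θ starts at 0°
rotate link 1 by -85°: θ ← 0° -85° = -85°
crank pin P = (r cos θ, r sin θ) = (5.142189, -58.775487)
h = r sin θ − e = -58.775487 − 14 = -72.775487
x = r cos θ + √(L² − h²) = 5.142189 + 94.152687 = 99.294876

99.2949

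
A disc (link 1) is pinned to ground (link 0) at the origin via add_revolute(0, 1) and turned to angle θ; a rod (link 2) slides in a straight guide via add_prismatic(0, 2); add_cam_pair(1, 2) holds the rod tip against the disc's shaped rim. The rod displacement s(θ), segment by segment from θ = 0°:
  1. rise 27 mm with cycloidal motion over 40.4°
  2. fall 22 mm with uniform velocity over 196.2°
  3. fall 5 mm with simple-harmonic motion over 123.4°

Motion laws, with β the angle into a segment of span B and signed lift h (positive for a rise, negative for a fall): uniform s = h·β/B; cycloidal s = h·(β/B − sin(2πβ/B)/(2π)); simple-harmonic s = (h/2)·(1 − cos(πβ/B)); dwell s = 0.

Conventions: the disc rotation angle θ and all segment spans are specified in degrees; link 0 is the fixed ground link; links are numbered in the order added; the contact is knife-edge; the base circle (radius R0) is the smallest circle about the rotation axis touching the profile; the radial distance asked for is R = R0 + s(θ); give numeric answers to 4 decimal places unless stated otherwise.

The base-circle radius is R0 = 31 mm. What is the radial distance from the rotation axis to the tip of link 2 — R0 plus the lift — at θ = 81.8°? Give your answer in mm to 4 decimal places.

segment 1 (0° to 40.4°, cycloidal, h = 27) is passed completely: s = 0.0000 + (27) = 27.0000
θ = 81.8° falls in segment 2 (40.4° to 236.6°, uniform, h = -22): β = 81.8 − 40.4 = 41.4°, B = 196.2°; Δs = -22·41.4/196.2 = -4.6422; s = 27.0000 − 4.6422 = 22.3578
R = R0 + s = 31 + 22.3578 = 53.3578

53.3578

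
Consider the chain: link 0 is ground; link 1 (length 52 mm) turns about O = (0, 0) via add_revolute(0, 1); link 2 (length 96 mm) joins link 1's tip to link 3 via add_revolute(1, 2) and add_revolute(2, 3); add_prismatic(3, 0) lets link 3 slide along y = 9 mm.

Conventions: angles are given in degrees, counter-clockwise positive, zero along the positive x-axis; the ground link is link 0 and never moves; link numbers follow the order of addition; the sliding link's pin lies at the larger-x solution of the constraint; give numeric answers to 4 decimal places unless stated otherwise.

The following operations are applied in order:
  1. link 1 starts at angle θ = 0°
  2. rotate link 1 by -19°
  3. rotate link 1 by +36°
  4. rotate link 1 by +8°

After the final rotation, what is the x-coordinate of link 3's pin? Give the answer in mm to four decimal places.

geometry: r = 52 mm, L = 96 mm, e = 9 mm; θ starts at 0°
rotate link 1 by -19°: θ ← 0° -19° = -19°
rotate link 1 by +36°: θ ← -19° +36° = 17°
rotate link 1 by +8°: θ ← 17° +8° = 25°
crank pin P = (r cos θ, r sin θ) = (47.128005, 21.976150)
h = r sin θ − e = 21.976150 − 9 = 12.976150
x = r cos θ + √(L² − h²) = 47.128005 + 95.118976 = 142.246981

142.2470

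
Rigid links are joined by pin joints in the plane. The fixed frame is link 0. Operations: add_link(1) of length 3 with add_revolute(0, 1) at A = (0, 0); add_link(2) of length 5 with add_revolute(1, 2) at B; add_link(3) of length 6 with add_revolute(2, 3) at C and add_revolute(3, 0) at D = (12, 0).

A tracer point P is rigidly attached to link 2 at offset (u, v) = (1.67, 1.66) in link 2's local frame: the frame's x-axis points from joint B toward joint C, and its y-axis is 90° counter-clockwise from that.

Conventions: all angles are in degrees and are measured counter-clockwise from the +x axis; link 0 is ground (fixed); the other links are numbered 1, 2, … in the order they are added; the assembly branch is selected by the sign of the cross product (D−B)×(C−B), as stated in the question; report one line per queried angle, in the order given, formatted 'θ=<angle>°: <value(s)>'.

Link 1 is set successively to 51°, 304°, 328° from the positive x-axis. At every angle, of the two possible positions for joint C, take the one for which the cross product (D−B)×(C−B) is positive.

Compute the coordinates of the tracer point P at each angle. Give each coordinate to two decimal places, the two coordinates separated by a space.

A=(0,0), D=(12.00,0)
θ=51°: B = A + 3.00·(cos51°, sin51°) = (1.8880, 2.3314)
θ=51°: |BD| = 10.3773
θ=51°: circle(B,5.00) ∩ circle(D,6.00): a=4.6587, h=1.8157
θ=51°:   candidates: C₊=(6.8355,3.0541) cross=18.842; C₋=(6.0196,-0.4845) cross=-18.842
θ=51°:   branch + wants cross > 0 → take C=(6.8355,3.0541) (cross=18.842)
θ=51°: ex = (C−B)/|BC| = (0.9895,0.1445); ey = (-0.1445,0.9895)
θ=51°: P = B + 1.67·ex + 1.66·ey = (3.3005,4.2154)
θ=304°: B = A + 3.00·(cos304°, sin304°) = (1.6776, -2.4871)
θ=304°: |BD| = 10.6178
θ=304°: circle(B,5.00) ∩ circle(D,6.00): a=4.7909, h=1.4308
θ=304°:   candidates: C₊=(6.0001,0.0261) cross=15.192; C₋=(6.6704,-2.7559) cross=-15.192
θ=304°:   branch + wants cross > 0 → take C=(6.0001,0.0261) (cross=15.192)
θ=304°: ex = (C−B)/|BC| = (0.8645,0.5026); ey = (-0.5026,0.8645)
θ=304°: P = B + 1.67·ex + 1.66·ey = (2.2869,-0.2126)
θ=328°: B = A + 3.00·(cos328°, sin328°) = (2.5441, -1.5898)
θ=328°: |BD| = 9.5886
θ=328°: circle(B,5.00) ∩ circle(D,6.00): a=4.2207, h=2.6806
θ=328°:   candidates: C₊=(6.2620,1.7536) cross=25.704; C₋=(7.1509,-3.5335) cross=-25.704
θ=328°:   branch + wants cross > 0 → take C=(6.2620,1.7536) (cross=25.704)
θ=328°: ex = (C−B)/|BC| = (0.7436,0.6687); ey = (-0.6687,0.7436)
θ=328°: P = B + 1.67·ex + 1.66·ey = (2.6759,0.7612)

θ=51°: 3.30 4.22
θ=304°: 2.29 -0.21
θ=328°: 2.68 0.76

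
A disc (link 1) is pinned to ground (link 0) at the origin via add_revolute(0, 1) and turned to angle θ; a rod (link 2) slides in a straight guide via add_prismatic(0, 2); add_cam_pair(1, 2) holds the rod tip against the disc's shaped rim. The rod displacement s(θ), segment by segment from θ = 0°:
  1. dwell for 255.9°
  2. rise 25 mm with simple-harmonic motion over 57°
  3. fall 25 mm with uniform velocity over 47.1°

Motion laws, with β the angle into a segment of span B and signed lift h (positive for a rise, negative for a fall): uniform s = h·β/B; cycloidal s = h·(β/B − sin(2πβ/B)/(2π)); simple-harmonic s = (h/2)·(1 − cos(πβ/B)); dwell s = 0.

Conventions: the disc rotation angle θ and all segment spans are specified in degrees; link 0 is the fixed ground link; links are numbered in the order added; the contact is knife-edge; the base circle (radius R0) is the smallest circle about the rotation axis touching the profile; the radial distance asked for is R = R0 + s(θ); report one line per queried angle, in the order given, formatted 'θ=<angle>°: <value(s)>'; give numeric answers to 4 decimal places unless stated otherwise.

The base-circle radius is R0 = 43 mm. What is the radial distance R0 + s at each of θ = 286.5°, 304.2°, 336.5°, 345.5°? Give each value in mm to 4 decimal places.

segment 1 (0° to 255.9°, dwell): s unchanged at 0.0000
θ = 286.5° falls in segment 2 (255.9° to 312.9°, simple-harmonic, h = 25): β = 286.5 − 255.9 = 30.6°, B = 57°; Δs = 25/2·(1 − cos(π·0.5368)) = 13.9436; s = 0.0000 + 13.9436 = 13.9436
θ = 304.2° falls in segment 2 (255.9° to 312.9°, simple-harmonic, h = 25): β = 304.2 − 255.9 = 48.3°, B = 57°; Δs = 25/2·(1 − cos(π·0.8474)) = 23.5903; s = 0.0000 + 23.5903 = 23.5903
segment 2 (255.9° to 312.9°, simple-harmonic, h = 25) is passed completely: s = 0.0000 + (25) = 25.0000
θ = 336.5° falls in segment 3 (312.9° to 360°, uniform, h = -25): β = 336.5 − 312.9 = 23.6°, B = 47.1°; Δs = -25·23.6/47.1 = -12.5265; s = 25.0000 − 12.5265 = 12.4735
θ = 345.5° falls in segment 3 (312.9° to 360°, uniform, h = -25): β = 345.5 − 312.9 = 32.6°, B = 47.1°; Δs = -25·32.6/47.1 = -17.3036; s = 25.0000 − 17.3036 = 7.6964
θ=286.5°: R = R0 + s = 43 + 13.9436 = 56.9436
θ=304.2°: R = R0 + s = 43 + 23.5903 = 66.5903
θ=336.5°: R = R0 + s = 43 + 12.4735 = 55.4735
θ=345.5°: R = R0 + s = 43 + 7.6964 = 50.6964

θ=286.5°: 56.9436
θ=304.2°: 66.5903
θ=336.5°: 55.4735
θ=345.5°: 50.6964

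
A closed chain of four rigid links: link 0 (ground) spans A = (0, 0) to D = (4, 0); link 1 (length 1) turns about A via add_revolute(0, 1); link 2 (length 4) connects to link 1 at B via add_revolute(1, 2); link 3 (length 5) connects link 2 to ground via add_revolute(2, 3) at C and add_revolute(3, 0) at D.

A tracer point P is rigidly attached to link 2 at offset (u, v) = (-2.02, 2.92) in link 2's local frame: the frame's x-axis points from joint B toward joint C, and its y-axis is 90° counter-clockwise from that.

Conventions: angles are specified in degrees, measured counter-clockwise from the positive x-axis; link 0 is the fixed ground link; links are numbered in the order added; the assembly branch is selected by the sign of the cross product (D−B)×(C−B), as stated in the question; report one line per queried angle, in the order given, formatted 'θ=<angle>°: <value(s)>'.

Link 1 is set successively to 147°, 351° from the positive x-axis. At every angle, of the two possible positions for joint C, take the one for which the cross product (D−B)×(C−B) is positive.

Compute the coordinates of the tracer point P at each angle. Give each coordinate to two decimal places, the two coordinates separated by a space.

A=(0,0), D=(4.00,0)
θ=147°: B = A + 1.00·(cos147°, sin147°) = (-0.8387, 0.5446)
θ=147°: |BD| = 4.8692
θ=147°: circle(B,4.00) ∩ circle(D,5.00): a=1.5104, h=3.7039
θ=147°:   candidates: C₊=(1.0766,4.0563) cross=18.035; C₋=(0.2480,-3.3049) cross=-18.035
θ=147°:   branch + wants cross > 0 → take C=(1.0766,4.0563) (cross=18.035)
θ=147°: ex = (C−B)/|BC| = (0.4788,0.8779); ey = (-0.8779,0.4788)
θ=147°: P = B + -2.02·ex + 2.92·ey = (-4.3694,0.1694)
θ=351°: B = A + 1.00·(cos351°, sin351°) = (0.9877, -0.1564)
θ=351°: |BD| = 3.0164
θ=351°: circle(B,4.00) ∩ circle(D,5.00): a=0.0163, h=4.0000
θ=351°:   candidates: C₊=(0.7965,3.8390) cross=12.065; C₋=(1.2114,-4.1502) cross=-12.065
θ=351°:   branch + wants cross > 0 → take C=(0.7965,3.8390) (cross=12.065)
θ=351°: ex = (C−B)/|BC| = (-0.0478,0.9989); ey = (-0.9989,-0.0478)
θ=351°: P = B + -2.02·ex + 2.92·ey = (-1.8324,-2.3137)

θ=147°: -4.37 0.17
θ=351°: -1.83 -2.31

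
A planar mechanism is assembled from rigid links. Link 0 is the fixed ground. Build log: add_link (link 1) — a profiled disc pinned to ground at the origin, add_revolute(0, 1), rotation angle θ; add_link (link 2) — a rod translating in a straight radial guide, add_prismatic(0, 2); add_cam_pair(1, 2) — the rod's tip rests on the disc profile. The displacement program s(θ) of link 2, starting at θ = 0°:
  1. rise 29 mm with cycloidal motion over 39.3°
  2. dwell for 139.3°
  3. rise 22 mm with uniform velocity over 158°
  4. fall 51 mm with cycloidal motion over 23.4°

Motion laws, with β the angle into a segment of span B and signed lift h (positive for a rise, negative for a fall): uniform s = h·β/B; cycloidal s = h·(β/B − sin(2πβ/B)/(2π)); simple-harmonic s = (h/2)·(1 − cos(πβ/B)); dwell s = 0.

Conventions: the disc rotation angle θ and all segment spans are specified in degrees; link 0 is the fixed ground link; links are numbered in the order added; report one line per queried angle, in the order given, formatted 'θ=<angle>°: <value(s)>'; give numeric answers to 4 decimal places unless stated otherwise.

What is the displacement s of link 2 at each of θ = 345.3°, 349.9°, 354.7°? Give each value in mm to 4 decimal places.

seg 1 [0°–39.3°] cycloidal, h=29: full span → s += 29 → s = 29.0000
seg 2 [39.3°–178.6°] dwell: s stays 29.0000
seg 3 [178.6°–336.6°] uniform, h=22: full span → s += 22 → s = 51.0000
seg 4 [336.6°–360°] cycloidal, h=-51: θ=345.3° here. β=8.7, B=23.4. -51·(0.3718 − sin(2π·0.3718)/(2π)) = -13.1076 → s = 37.8924
seg 4 [336.6°–360°] cycloidal, h=-51: θ=349.9° here. β=13.3, B=23.4. -51·(0.5684 − sin(2π·0.5684)/(2π)) = -32.3681 → s = 18.6319
seg 4 [336.6°–360°] cycloidal, h=-51: θ=354.7° here. β=18.1, B=23.4. -51·(0.7735 − sin(2π·0.7735)/(2π)) = -47.4773 → s = 3.5227

θ=345.3°: 37.8924
θ=349.9°: 18.6319
θ=354.7°: 3.5227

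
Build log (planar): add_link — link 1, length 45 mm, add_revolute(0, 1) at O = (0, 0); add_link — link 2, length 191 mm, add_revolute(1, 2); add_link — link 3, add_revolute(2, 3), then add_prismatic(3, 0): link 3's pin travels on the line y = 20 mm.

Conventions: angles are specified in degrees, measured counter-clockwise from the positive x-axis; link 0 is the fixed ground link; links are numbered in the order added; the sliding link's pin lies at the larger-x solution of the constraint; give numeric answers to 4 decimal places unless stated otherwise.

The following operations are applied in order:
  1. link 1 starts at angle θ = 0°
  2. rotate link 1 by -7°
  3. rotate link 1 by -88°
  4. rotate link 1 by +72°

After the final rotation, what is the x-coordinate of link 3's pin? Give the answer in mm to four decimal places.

geometry: r = 45 mm, L = 191 mm, e = 20 mm; θ starts at 0°
rotate link 1 by -7°: θ ← 0° -7° = -7°
rotate link 1 by -88°: θ ← -7° -88° = -95°
rotate link 1 by +72°: θ ← -95° +72° = -23°
crank pin P = (r cos θ, r sin θ) = (41.422718, -17.582901)
h = r sin θ − e = -17.582901 − 20 = -37.582901
x = r cos θ + √(L² − h²) = 41.422718 + 187.265922 = 228.688640

228.6886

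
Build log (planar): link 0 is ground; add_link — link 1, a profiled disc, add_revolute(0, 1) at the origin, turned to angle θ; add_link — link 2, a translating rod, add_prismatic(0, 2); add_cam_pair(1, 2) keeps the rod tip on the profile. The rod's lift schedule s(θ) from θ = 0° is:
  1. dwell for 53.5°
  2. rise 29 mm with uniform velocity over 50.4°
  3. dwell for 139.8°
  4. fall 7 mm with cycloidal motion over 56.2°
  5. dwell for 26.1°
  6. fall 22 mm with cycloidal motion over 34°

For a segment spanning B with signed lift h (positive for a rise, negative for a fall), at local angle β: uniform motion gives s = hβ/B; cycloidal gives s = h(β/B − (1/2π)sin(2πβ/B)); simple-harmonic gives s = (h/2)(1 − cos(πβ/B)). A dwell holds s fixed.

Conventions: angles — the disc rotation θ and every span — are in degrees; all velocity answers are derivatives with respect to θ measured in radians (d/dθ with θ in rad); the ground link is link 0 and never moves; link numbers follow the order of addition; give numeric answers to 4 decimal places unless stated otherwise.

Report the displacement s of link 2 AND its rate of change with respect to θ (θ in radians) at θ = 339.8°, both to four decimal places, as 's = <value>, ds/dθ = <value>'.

seg 1 [0°–53.5°] dwell: s stays 0.0000
seg 2 [53.5°–103.9°] uniform, h=29: full span → s += 29 → s = 29.0000
seg 3 [103.9°–243.7°] dwell: s stays 29.0000
seg 4 [243.7°–299.9°] cycloidal, h=-7: full span → s += -7 → s = 22.0000
seg 5 [299.9°–326°] dwell: s stays 22.0000
seg 6 [326°–360°] cycloidal, h=-22: θ=339.8° here. β=13.8, B=34. -22·(0.4059 − sin(2π·0.4059)/(2π)) = -6.9774 → s = 15.0226
velocity in seg [326°–360°] (cycloidal), θ in radians: β = 13.8° = 0.2409 rad, B = 34° = 0.5934 rad; ds/dθ = (h/B)(1 − cos(2πβ/B)) = ((-22)/0.5934)(1 − cos(2π·0.4059)) = -67.851766 mm/rad

s = 15.0226, ds/dθ = -67.8518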